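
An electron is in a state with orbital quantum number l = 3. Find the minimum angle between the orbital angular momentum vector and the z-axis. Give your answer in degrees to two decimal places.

θ_min ≈ 30.00°

|L| = ℏ√(l(l+1)) = 2√3 ℏ.
The smallest angle corresponds to the largest L_z, i.e. m_l = l = 3, giving L_z = 3ℏ.
cos θ_min = 3/√12, so θ_min ≈ 30.00°.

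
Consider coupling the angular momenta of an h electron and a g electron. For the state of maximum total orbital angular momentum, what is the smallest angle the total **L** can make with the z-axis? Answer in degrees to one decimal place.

θ_min ≈ 18.4°

L runs from |5 − 4| = 1 to 5 + 4 = 9.
L ∈ {1, 2, 3, 4, 5, 6, 7, 8, 9}.
The maximum is L = 9, with |L_tot| = ℏ√(9·10) = 3√10 ℏ.
The minimum angle with z is arccos(9/√90) ≈ 18.4°.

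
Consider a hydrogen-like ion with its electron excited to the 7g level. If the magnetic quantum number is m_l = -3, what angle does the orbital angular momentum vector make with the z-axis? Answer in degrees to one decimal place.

θ ≈ 132.1°

The 7g level has l = 4.
|L|² = l(l+1)ℏ² = 20ℏ², so |L| = 2√5 ℏ.
L_z = m_l ℏ = −3ℏ.
cos θ = L_z/|L| = -3/√20, so θ ≈ 132.1°.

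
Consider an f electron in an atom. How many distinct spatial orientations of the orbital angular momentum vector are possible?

F corresponds to l = 3.
The number of m_l values is 2l + 1 = 2·3 + 1 = 7.

7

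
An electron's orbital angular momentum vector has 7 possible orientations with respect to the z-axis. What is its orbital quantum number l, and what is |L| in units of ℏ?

Since there are 2l+1 = 7 values of m_l, l = 3.
|L| = ℏ√(l(l+1)) = ℏ√(3·4) = 2√3 ℏ.

l = 3, |L| = 2√3 ℏ ≈ 3.464ℏ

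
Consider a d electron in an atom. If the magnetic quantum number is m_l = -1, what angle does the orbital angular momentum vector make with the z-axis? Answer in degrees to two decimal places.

A d state has l = 2.
|L| = ℏ√(l(l+1)) = √6 ℏ.
L_z = m_l ℏ = −1ℏ.
cos θ = L_z/|L| = -1/√6, so θ ≈ 114.09°.

θ ≈ 114.09°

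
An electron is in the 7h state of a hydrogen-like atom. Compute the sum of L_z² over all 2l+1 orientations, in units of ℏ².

The 7h subshell has l = 5.
The allowed m_l values are -5, -4, -3, -2, -1, 0, 1, 2, 3, 4, 5.
Σ m_l² = l(l+1)(2l+1)/3 = 5·6·11/3 = 110.

Σ(L_z)² = 110 ℏ²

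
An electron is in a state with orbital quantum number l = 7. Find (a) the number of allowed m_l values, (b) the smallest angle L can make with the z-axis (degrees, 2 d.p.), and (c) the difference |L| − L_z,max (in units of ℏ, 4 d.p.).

15 values; θ_min ≈ 20.70°; |L|−L_z,max ≈ 0.4833ℏ

There are 2l+1 = 15 values of m_l.
cos θ_min = 7/√56, so θ_min ≈ 20.70°.
|L| − L_z,max = (2√14 − 7)ℏ ≈ 0.4833ℏ.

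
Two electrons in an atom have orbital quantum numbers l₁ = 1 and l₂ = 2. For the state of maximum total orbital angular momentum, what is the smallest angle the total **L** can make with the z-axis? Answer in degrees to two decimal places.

Angular momentum addition gives L = |l₁ − l₂|, …, l₁ + l₂.
Allowed values: L = 1, 2, 3.
The maximum is L = 3, with |L_tot| = ℏ√(3·4) = 2√3 ℏ.
The minimum angle with z is arccos(3/√12) ≈ 30.00°.

θ_min ≈ 30.00°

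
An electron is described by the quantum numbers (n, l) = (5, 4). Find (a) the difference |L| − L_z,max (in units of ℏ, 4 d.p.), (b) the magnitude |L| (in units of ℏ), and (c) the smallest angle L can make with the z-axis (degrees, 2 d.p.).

|L| − L_z,max = (2√5 − 4)ℏ ≈ 0.4721ℏ.
|L| = ℏ√(4·5) = 2√5 ℏ ≈ 4.472ℏ.
cos θ_min = 4/√20, so θ_min ≈ 26.57°.

|L|−L_z,max ≈ 0.4721ℏ; |L| = 2√5 ℏ ≈ 4.472ℏ; θ_min ≈ 26.57°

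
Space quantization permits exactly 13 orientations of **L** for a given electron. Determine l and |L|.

Since there are 2l+1 = 13 values of m_l, l = 6.
|L| = ℏ√(l(l+1)) = ℏ√(6·7) = √42 ℏ.

l = 6, |L| = √42 ℏ ≈ 6.481ℏ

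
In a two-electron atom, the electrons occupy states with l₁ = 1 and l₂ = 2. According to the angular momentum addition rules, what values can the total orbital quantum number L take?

L = 1, 2, 3

L runs from |1 − 2| = 1 to 1 + 2 = 3.
So L can be 1, 2, 3.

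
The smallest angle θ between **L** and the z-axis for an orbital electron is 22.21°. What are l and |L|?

cos²θ_min = l/(l+1) = 0.8571.
Solving: l = 6.
Then |L| = ℏ√(6·7) = √42 ℏ.

l = 6, |L| = √42 ℏ ≈ 6.481ℏ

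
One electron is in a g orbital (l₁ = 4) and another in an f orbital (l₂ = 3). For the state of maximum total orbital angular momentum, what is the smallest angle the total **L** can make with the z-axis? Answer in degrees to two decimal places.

θ_min ≈ 20.70°

Angular momentum addition gives L = |l₁ − l₂|, …, l₁ + l₂.
L ∈ {1, 2, 3, 4, 5, 6, 7}.
The maximum is L = 7, with |L_tot| = ℏ√(7·8) = 2√14 ℏ.
The minimum angle with z is arccos(7/√56) ≈ 20.70°.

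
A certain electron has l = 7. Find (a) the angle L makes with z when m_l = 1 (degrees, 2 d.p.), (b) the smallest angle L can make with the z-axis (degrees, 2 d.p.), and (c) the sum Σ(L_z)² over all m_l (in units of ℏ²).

For m_l = 1: cos θ = 1/√56, θ ≈ 82.32°.
cos θ_min = 7/√56, so θ_min ≈ 20.70°.
Σ m_l² = 280, so Σ(L_z)² = 280 ℏ².

θ(m_l=1) ≈ 82.32°; θ_min ≈ 20.70°; Σ(L_z)² = 280 ℏ²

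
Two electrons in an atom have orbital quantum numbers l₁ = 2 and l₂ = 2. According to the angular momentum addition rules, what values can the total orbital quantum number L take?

The total orbital quantum number L ranges from |l₁ − l₂| to l₁ + l₂ in integer steps.
Allowed values: L = 0, 1, 2, 3, 4.

L = 0, 1, 2, 3, 4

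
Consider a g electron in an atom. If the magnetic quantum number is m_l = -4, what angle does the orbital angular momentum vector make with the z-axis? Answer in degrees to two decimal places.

A g state has l = 4.
|L| = ℏ√(l(l+1)) = 2√5 ℏ.
L_z = m_l ℏ = −4ℏ.
cos θ = L_z/|L| = -4/√20, so θ ≈ 153.43°.

θ ≈ 153.43°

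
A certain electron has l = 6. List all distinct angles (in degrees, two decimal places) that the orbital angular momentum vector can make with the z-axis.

θ ∈ {22.21°, 39.51°, 51.89°, 62.42°, 72.02°, 81.12°, 90.00°, 98.88°, 107.98°, 117.58°, 128.11°, 140.49°, 157.79°}

|L|² = l(l+1)ℏ² = 42ℏ², so |L| = √42 ℏ.
cos θ = m_l/√42 for each m_l ∈ {-6, -5, -4, -3, -2, -1, 0, 1, 2, 3, 4, 5, 6}.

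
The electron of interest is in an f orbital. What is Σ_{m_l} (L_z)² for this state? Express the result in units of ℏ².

F corresponds to l = 3.
m_l ∈ {-3, -2, -1, 0, 1, 2, 3}.
Σ m_l² = 2·(1 + 4 + 9) = 28.

Σ(L_z)² = 28 ℏ²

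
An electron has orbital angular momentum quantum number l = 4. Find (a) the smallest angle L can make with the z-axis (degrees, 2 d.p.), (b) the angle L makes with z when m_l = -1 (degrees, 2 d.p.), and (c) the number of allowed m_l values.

θ_min ≈ 26.57°; θ(m_l=-1) ≈ 102.92°; 9 values

cos θ_min = 4/√20, so θ_min ≈ 26.57°.
For m_l = -1: cos θ = -1/√20, θ ≈ 102.92°.
There are 2l+1 = 9 values of m_l.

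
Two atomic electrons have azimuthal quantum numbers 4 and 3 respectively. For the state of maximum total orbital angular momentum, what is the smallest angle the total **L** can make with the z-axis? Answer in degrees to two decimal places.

By the triangle rule, |l₁ − l₂| ≤ L ≤ l₁ + l₂.
L ∈ {1, 2, 3, 4, 5, 6, 7}.
The maximum is L = 7, with |L_tot| = ℏ√(7·8) = 2√14 ℏ.
The minimum angle with z is arccos(7/√56) ≈ 20.70°.

θ_min ≈ 20.70°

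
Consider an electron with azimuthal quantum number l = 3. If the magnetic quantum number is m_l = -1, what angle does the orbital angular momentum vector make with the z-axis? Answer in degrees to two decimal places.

|L| = √(l(l+1)) ℏ = 2√3 ℏ.
L_z = m_l ℏ = −1ℏ.
cos θ = L_z/|L| = -1/√12, so θ ≈ 106.78°.

θ ≈ 106.78°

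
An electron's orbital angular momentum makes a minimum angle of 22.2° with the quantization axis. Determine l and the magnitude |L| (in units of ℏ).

l = 6, |L| = √42 ℏ ≈ 6.481ℏ

cos²θ_min = l/(l+1) = 0.8572.
Solving: l = 6.
Then |L| = ℏ√(6·7) = √42 ℏ.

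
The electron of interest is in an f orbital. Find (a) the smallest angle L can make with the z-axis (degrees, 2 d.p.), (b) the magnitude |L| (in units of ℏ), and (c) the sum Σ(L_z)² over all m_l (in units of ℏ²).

An f state has l = 3.
cos θ_min = 3/√12, so θ_min ≈ 30.00°.
|L| = ℏ√(3·4) = 2√3 ℏ ≈ 3.464ℏ.
Σ m_l² = 28, so Σ(L_z)² = 28 ℏ².

θ_min ≈ 30.00°; |L| = 2√3 ℏ ≈ 3.464ℏ; Σ(L_z)² = 28 ℏ²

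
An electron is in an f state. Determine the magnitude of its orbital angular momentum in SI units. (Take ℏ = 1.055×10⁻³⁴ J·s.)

|L| = 3.655×10⁻³⁴ J·s

An f state has l = 3.
|L| = ℏ√(l(l+1)) = ℏ√(3·4) = 2√3 ℏ
Numerically, |L| = 3.464 × (1.055×10⁻³⁴ J·s) = 3.655×10⁻³⁴ J·s.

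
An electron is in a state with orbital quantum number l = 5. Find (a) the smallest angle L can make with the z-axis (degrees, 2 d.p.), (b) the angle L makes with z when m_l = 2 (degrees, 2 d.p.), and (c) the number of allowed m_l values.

cos θ_min = 5/√30, so θ_min ≈ 24.09°.
For m_l = 2: cos θ = 2/√30, θ ≈ 68.58°.
There are 2l+1 = 11 values of m_l.

θ_min ≈ 24.09°; θ(m_l=2) ≈ 68.58°; 11 values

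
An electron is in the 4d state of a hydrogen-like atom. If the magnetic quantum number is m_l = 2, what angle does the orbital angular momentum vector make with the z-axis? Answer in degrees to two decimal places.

4d means n = 4, l = 2.
|L|² = l(l+1)ℏ² = 6ℏ², so |L| = √6 ℏ.
L_z = m_l ℏ = 2ℏ.
cos θ = L_z/|L| = 2/√6, so θ ≈ 35.26°.

θ ≈ 35.26°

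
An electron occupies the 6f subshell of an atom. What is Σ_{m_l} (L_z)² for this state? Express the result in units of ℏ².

Σ(L_z)² = 28 ℏ²

6f means n = 6, l = 3.
m_l ∈ {-3, -2, -1, 0, 1, 2, 3}.
Σ m_l² = 2·(1 + 4 + 9) = 28.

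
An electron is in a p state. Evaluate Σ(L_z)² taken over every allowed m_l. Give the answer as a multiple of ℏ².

Σ(L_z)² = 2 ℏ²

The letter p corresponds to l = 1.
m_l runs from −1 to 1, i.e. {-1, 0, 1}.
Σ m_l² = l(l+1)(2l+1)/3 = 1·2·3/3 = 2.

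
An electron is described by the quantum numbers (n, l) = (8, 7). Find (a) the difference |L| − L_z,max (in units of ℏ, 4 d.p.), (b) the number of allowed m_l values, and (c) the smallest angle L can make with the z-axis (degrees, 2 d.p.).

|L|−L_z,max ≈ 0.4833ℏ; 15 values; θ_min ≈ 20.70°

|L| − L_z,max = (2√14 − 7)ℏ ≈ 0.4833ℏ.
There are 2l+1 = 15 values of m_l.
cos θ_min = 7/√56, so θ_min ≈ 20.70°.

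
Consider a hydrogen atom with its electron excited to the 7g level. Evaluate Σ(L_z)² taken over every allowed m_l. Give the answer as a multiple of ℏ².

Σ(L_z)² = 60 ℏ²

The 7g level has l = 4.
The allowed m_l values are -4, -3, -2, -1, 0, 1, 2, 3, 4.
Summing m² from −4 to 4: Σ m_l² = 60.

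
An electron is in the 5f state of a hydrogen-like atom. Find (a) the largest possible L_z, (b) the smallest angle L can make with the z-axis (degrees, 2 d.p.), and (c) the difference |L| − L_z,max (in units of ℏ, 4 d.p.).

5f means n = 5, l = 3.
L_z,max = lℏ = 3ℏ.
cos θ_min = 3/√12, so θ_min ≈ 30.00°.
|L| − L_z,max = (2√3 − 3)ℏ ≈ 0.4641ℏ.

L_z,max = 3ℏ; θ_min ≈ 30.00°; |L|−L_z,max ≈ 0.4641ℏ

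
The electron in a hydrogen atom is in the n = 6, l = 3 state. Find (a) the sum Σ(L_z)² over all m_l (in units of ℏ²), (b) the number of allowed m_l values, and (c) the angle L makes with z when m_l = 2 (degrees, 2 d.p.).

Σ m_l² = 28, so Σ(L_z)² = 28 ℏ².
There are 2l+1 = 7 values of m_l.
For m_l = 2: cos θ = 2/√12, θ ≈ 54.74°.

Σ(L_z)² = 28 ℏ²; 7 values; θ(m_l=2) ≈ 54.74°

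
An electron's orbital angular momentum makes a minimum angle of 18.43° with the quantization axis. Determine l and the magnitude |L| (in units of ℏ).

l = 9, |L| = 3√10 ℏ ≈ 9.487ℏ

cos²θ_min = l/(l+1) = 0.9001.
Solving: l = 9.
Then |L| = ℏ√(9·10) = 3√10 ℏ.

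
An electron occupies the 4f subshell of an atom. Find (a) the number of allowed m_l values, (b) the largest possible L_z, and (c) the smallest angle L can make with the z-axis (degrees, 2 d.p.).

The 4f subshell has l = 3.
There are 2l+1 = 7 values of m_l.
L_z,max = lℏ = 3ℏ.
cos θ_min = 3/√12, so θ_min ≈ 30.00°.

7 values; L_z,max = 3ℏ; θ_min ≈ 30.00°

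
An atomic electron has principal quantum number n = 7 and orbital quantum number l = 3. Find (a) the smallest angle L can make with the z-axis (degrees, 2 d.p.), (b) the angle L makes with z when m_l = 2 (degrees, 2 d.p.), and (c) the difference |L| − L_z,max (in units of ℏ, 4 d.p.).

cos θ_min = 3/√12, so θ_min ≈ 30.00°.
For m_l = 2: cos θ = 2/√12, θ ≈ 54.74°.
|L| − L_z,max = (2√3 − 3)ℏ ≈ 0.4641ℏ.

θ_min ≈ 30.00°; θ(m_l=2) ≈ 54.74°; |L|−L_z,max ≈ 0.4641ℏ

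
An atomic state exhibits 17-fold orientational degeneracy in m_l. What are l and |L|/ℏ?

l = 8, |L| = 6√2 ℏ ≈ 8.485ℏ

Since there are 2l+1 = 17 values of m_l, l = 8.
|L| = ℏ√(l(l+1)) = ℏ√(8·9) = 6√2 ℏ.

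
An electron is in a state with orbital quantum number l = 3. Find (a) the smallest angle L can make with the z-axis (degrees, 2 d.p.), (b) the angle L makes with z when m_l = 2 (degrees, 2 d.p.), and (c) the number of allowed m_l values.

cos θ_min = 3/√12, so θ_min ≈ 30.00°.
For m_l = 2: cos θ = 2/√12, θ ≈ 54.74°.
There are 2l+1 = 7 values of m_l.

θ_min ≈ 30.00°; θ(m_l=2) ≈ 54.74°; 7 values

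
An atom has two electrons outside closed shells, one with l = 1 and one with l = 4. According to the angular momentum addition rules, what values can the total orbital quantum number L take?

L = 3, 4, 5

The total orbital quantum number L ranges from |l₁ − l₂| to l₁ + l₂ in integer steps.
L ∈ {3, 4, 5}.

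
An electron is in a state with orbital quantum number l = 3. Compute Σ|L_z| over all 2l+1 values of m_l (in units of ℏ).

m_l ∈ {-3, -2, -1, 0, 1, 2, 3}.
Σ|m_l| = 2·3(3+1)/2 = 12.

Σ|L_z| = 12 ℏ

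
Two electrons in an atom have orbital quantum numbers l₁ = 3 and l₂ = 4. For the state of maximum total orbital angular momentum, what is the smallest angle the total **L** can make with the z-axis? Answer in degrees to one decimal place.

θ_min ≈ 20.7°

By the triangle rule, |l₁ − l₂| ≤ L ≤ l₁ + l₂.
Allowed values: L = 1, 2, 3, 4, 5, 6, 7.
The maximum is L = 7, with |L_tot| = ℏ√(7·8) = 2√14 ℏ.
The minimum angle with z is arccos(7/√56) ≈ 20.7°.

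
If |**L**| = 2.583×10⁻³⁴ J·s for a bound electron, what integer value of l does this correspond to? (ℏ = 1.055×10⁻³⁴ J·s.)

In units of ℏ, |L| ≈ 2.448.
(|L|/ℏ)² = l(l+1) ≈ 5.99 ⇒ l = 2.

l = 2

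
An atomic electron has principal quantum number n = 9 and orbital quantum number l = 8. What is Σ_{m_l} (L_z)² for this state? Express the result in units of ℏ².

m_l runs from −8 to 8, i.e. {-8, -7, -6, -5, -4, -3, -2, -1, 0, 1, 2, 3, 4, 5, 6, 7, 8}.
Σ m_l² = 2·(1 + 4 + 9 + 16 + 25 + 36 + 49 + 64) = 408.

Σ(L_z)² = 408 ℏ²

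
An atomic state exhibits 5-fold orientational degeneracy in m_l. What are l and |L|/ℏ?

l = 2, |L| = √6 ℏ ≈ 2.449ℏ

Since there are 2l+1 = 5 values of m_l, l = 2.
|L| = ℏ√(l(l+1)) = ℏ√(2·3) = √6 ℏ.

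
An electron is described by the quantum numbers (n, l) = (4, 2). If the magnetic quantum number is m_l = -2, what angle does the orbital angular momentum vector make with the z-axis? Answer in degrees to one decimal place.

|L|² = l(l+1)ℏ² = 6ℏ², so |L| = √6 ℏ.
L_z = m_l ℏ = −2ℏ.
cos θ = L_z/|L| = -2/√6, so θ ≈ 144.7°.

θ ≈ 144.7°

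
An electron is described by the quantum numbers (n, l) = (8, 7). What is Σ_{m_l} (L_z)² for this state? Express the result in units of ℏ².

m_l runs from −7 to 7, i.e. {-7, -6, -5, -4, -3, -2, -1, 0, 1, 2, 3, 4, 5, 6, 7}.
Summing m² from −7 to 7: Σ m_l² = 280.

Σ(L_z)² = 280 ℏ²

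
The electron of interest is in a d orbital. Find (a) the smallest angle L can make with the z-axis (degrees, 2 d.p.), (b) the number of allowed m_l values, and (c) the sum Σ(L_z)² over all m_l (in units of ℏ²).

θ_min ≈ 35.26°; 5 values; Σ(L_z)² = 10 ℏ²

For a d orbital, l = 2.
cos θ_min = 2/√6, so θ_min ≈ 35.26°.
There are 2l+1 = 5 values of m_l.
Σ m_l² = 10, so Σ(L_z)² = 10 ℏ².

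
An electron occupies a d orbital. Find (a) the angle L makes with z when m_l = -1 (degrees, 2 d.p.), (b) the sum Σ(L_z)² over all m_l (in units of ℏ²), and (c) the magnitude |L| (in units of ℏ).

θ(m_l=-1) ≈ 114.09°; Σ(L_z)² = 10 ℏ²; |L| = √6 ℏ ≈ 2.449ℏ

The letter d corresponds to l = 2.
For m_l = -1: cos θ = -1/√6, θ ≈ 114.09°.
Σ m_l² = 10, so Σ(L_z)² = 10 ℏ².
|L| = ℏ√(2·3) = √6 ℏ ≈ 2.449ℏ.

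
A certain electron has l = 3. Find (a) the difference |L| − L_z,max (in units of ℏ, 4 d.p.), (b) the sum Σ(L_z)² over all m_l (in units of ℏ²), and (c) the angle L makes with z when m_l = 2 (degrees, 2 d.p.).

|L|−L_z,max ≈ 0.4641ℏ; Σ(L_z)² = 28 ℏ²; θ(m_l=2) ≈ 54.74°

|L| − L_z,max = (2√3 − 3)ℏ ≈ 0.4641ℏ.
Σ m_l² = 28, so Σ(L_z)² = 28 ℏ².
For m_l = 2: cos θ = 2/√12, θ ≈ 54.74°.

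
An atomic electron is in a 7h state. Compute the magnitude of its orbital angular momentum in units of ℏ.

7h means n = 7, l = 5.
|L| = ℏ√(l(l+1)) = ℏ√(5·6) = √30 ℏ

|L| = √30 ℏ ≈ 5.477ℏ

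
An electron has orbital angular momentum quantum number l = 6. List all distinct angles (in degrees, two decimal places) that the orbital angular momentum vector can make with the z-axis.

θ ∈ {22.21°, 39.51°, 51.89°, 62.42°, 72.02°, 81.12°, 90.00°, 98.88°, 107.98°, 117.58°, 128.11°, 140.49°, 157.79°}

|L| = √(l(l+1)) ℏ = √42 ℏ.
cos θ = m_l/√42 for each m_l ∈ {-6, -5, -4, -3, -2, -1, 0, 1, 2, 3, 4, 5, 6}.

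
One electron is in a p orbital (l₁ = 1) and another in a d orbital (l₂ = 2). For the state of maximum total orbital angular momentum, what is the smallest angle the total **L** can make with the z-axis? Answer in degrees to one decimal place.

θ_min ≈ 30.0°

L runs from |1 − 2| = 1 to 1 + 2 = 3.
So L can be 1, 2, 3.
The maximum is L = 3, with |L_tot| = ℏ√(3·4) = 2√3 ℏ.
The minimum angle with z is arccos(3/√12) ≈ 30.0°.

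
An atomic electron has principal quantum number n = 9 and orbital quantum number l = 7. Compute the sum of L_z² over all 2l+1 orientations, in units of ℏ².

m_l ∈ {-7, -6, -5, -4, -3, -2, -1, 0, 1, 2, 3, 4, 5, 6, 7}.
Summing m² from −7 to 7: Σ m_l² = 280.

Σ(L_z)² = 280 ℏ²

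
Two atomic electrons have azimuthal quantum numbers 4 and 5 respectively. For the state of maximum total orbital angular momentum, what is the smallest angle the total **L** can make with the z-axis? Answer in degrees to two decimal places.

θ_min ≈ 18.43°

L runs from |4 − 5| = 1 to 4 + 5 = 9.
L ∈ {1, 2, 3, 4, 5, 6, 7, 8, 9}.
The maximum is L = 9, with |L_tot| = ℏ√(9·10) = 3√10 ℏ.
The minimum angle with z is arccos(9/√90) ≈ 18.43°.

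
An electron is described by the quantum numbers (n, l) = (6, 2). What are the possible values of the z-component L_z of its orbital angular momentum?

L_z ∈ {−2ℏ, −ℏ, 0, ℏ, 2ℏ}

L_z = m_l ℏ with m_l ranging from −l to +l in integer steps.
For l = 2: m_l ∈ {-2, -1, 0, 1, 2}.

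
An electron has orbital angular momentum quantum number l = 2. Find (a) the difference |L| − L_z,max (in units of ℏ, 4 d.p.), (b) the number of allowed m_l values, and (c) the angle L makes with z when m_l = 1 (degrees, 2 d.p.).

|L| − L_z,max = (√6 − 2)ℏ ≈ 0.4495ℏ.
There are 2l+1 = 5 values of m_l.
For m_l = 1: cos θ = 1/√6, θ ≈ 65.91°.

|L|−L_z,max ≈ 0.4495ℏ; 5 values; θ(m_l=1) ≈ 65.91°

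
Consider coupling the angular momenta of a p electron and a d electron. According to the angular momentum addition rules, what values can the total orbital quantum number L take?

L = 1, 2, 3

By the triangle rule, |l₁ − l₂| ≤ L ≤ l₁ + l₂.
Allowed values: L = 1, 2, 3.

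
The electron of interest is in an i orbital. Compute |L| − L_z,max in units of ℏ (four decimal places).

An i state has l = 6.
|L| = √42 ℏ ≈ 6.4807ℏ, while L_z,max = lℏ = 6ℏ.
The difference is (√42 − 6)ℏ ≈ 0.4807ℏ.

|L| − L_z,max ≈ 0.4807ℏ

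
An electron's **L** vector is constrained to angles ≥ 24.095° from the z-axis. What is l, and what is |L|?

At minimum angle, m_l = l, so cos θ = l/√(l(l+1)); cos²θ = l/(l+1) = 0.8333.
Thus l = 0.8333/(1 − 0.8333) ≈ 5.
Then |L| = ℏ√(5·6) = √30 ℏ.

l = 5, |L| = √30 ℏ ≈ 5.477ℏ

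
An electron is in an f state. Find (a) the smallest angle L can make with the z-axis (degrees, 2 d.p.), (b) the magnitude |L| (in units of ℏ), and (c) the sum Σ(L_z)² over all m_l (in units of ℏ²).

θ_min ≈ 30.00°; |L| = 2√3 ℏ ≈ 3.464ℏ; Σ(L_z)² = 28 ℏ²

An f state has l = 3.
cos θ_min = 3/√12, so θ_min ≈ 30.00°.
|L| = ℏ√(3·4) = 2√3 ℏ ≈ 3.464ℏ.
Σ m_l² = 28, so Σ(L_z)² = 28 ℏ².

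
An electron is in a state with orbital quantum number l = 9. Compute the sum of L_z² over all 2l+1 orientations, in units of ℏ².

m_l runs from −9 to 9, i.e. {-9, -8, -7, -6, -5, -4, -3, -2, -1, 0, 1, 2, 3, 4, 5, 6, 7, 8, 9}.
Summing m² from −9 to 9: Σ m_l² = 570.

Σ(L_z)² = 570 ℏ²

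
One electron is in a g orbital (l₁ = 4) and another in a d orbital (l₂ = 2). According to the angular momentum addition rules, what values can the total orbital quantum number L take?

The total orbital quantum number L ranges from |l₁ − l₂| to l₁ + l₂ in integer steps.
So L can be 2, 3, 4, 5, 6.

L = 2, 3, 4, 5, 6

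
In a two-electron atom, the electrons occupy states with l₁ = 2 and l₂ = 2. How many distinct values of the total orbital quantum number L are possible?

5

L runs from |2 − 2| = 0 to 2 + 2 = 4.
So L can be 0, 1, 2, 3, 4.
That is 5 values.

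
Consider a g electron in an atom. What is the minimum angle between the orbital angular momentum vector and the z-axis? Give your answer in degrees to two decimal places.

A g state has l = 4.
|L| = √(l(l+1)) ℏ = 2√5 ℏ.
The smallest angle corresponds to the largest L_z, i.e. m_l = l = 4, giving L_z = 4ℏ.
cos θ_min = 4/√20, so θ_min ≈ 26.57°.

θ_min ≈ 26.57°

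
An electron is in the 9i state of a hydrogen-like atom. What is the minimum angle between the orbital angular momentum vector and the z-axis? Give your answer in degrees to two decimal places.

The 9i subshell has l = 6.
|L|² = l(l+1)ℏ² = 42ℏ², so |L| = √42 ℏ.
The smallest angle corresponds to the largest L_z, i.e. m_l = l = 6, giving L_z = 6ℏ.
cos θ_min = 6/√42, so θ_min ≈ 22.21°.

θ_min ≈ 22.21°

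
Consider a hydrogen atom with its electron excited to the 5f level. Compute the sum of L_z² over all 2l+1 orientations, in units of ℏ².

Σ(L_z)² = 28 ℏ²

The 5f level has l = 3.
m_l ∈ {-3, -2, -1, 0, 1, 2, 3}.
Σ m_l² = l(l+1)(2l+1)/3 = 3·4·7/3 = 28.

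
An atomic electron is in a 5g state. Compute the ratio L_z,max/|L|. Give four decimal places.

For 5g, l = 4.
|L| = 2√5 ℏ ≈ 4.4721ℏ, while L_z,max = lℏ = 4ℏ.
L_z,max/|L| = 4/√20 = 0.8944.

L_z,max/|L| = 0.8944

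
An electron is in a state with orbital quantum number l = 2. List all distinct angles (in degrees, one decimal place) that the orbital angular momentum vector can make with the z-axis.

θ ∈ {35.3°, 65.9°, 90.0°, 114.1°, 144.7°}

|L| = ℏ√(l(l+1)) = √6 ℏ.
cos θ = m_l/√6 for each m_l ∈ {-2, -1, 0, 1, 2}.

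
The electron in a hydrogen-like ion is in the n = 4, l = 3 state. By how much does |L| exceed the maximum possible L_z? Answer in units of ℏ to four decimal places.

|L| − L_z,max ≈ 0.4641ℏ

|L| = 2√3 ℏ ≈ 3.4641ℏ, while L_z,max = lℏ = 3ℏ.
The difference is (2√3 − 3)ℏ ≈ 0.4641ℏ.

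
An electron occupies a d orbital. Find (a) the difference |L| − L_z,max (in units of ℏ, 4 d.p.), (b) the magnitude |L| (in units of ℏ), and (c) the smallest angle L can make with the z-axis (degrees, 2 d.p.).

The letter d corresponds to l = 2.
|L| − L_z,max = (√6 − 2)ℏ ≈ 0.4495ℏ.
|L| = ℏ√(2·3) = √6 ℏ ≈ 2.449ℏ.
cos θ_min = 2/√6, so θ_min ≈ 35.26°.

|L|−L_z,max ≈ 0.4495ℏ; |L| = √6 ℏ ≈ 2.449ℏ; θ_min ≈ 35.26°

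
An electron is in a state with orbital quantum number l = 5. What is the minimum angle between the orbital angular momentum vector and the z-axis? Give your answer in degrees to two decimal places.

θ_min ≈ 24.09°

|L| = ℏ√(l(l+1)) = √30 ℏ.
The smallest angle corresponds to the largest L_z, i.e. m_l = l = 5, giving L_z = 5ℏ.
cos θ_min = 5/√30, so θ_min ≈ 24.09°.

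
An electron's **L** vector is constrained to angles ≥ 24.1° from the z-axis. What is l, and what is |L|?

At minimum angle, m_l = l, so cos θ = l/√(l(l+1)); cos²θ = l/(l+1) = 0.8333.
l = cos²θ/sin²θ ≈ 5.
Then |L| = ℏ√(5·6) = √30 ℏ.

l = 5, |L| = √30 ℏ ≈ 5.477ℏ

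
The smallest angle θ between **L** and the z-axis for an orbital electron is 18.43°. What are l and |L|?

l = 9, |L| = 3√10 ℏ ≈ 9.487ℏ

At minimum angle, m_l = l, so cos θ = l/√(l(l+1)); cos²θ = l/(l+1) = 0.9001.
Solving: l = 9.
Then |L| = ℏ√(9·10) = 3√10 ℏ.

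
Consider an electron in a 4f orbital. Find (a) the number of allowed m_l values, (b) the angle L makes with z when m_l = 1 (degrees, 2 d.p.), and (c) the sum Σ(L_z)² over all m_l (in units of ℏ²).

4f means n = 4, l = 3.
There are 2l+1 = 7 values of m_l.
For m_l = 1: cos θ = 1/√12, θ ≈ 73.22°.
Σ m_l² = 28, so Σ(L_z)² = 28 ℏ².

7 values; θ(m_l=1) ≈ 73.22°; Σ(L_z)² = 28 ℏ²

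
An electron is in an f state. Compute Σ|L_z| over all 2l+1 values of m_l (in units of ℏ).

Σ|L_z| = 12 ℏ

For an f orbital, l = 3.
m_l runs from −3 to 3, i.e. {-3, -2, -1, 0, 1, 2, 3}.
Σ|m_l| = 2(1+2+…+3) = 12.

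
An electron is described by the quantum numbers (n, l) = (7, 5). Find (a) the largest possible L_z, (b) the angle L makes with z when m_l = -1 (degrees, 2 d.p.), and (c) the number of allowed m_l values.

L_z,max = lℏ = 5ℏ.
For m_l = -1: cos θ = -1/√30, θ ≈ 100.52°.
There are 2l+1 = 11 values of m_l.

L_z,max = 5ℏ; θ(m_l=-1) ≈ 100.52°; 11 values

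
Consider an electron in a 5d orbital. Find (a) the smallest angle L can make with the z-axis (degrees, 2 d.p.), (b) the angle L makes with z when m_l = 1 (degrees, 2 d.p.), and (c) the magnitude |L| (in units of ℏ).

θ_min ≈ 35.26°; θ(m_l=1) ≈ 65.91°; |L| = √6 ℏ ≈ 2.449ℏ

The 5d subshell has l = 2.
cos θ_min = 2/√6, so θ_min ≈ 35.26°.
For m_l = 1: cos θ = 1/√6, θ ≈ 65.91°.
|L| = ℏ√(2·3) = √6 ℏ ≈ 2.449ℏ.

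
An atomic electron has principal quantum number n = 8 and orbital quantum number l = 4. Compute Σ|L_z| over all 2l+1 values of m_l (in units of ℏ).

Σ|L_z| = 20 ℏ

The allowed m_l values are -4, -3, -2, -1, 0, 1, 2, 3, 4.
Σ|m_l| = 2(1+2+…+4) = 20.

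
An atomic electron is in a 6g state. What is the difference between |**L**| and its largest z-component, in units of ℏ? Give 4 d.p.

|L| − L_z,max ≈ 0.4721ℏ

The 6g subshell has l = 4.
|L| = 2√5 ℏ ≈ 4.4721ℏ, while L_z,max = lℏ = 4ℏ.
The difference is (2√5 − 4)ℏ ≈ 0.4721ℏ.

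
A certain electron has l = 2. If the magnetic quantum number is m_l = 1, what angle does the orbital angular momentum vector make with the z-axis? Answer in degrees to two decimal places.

θ ≈ 65.91°

|L| = √(l(l+1)) ℏ = √6 ℏ.
L_z = m_l ℏ = 1ℏ.
cos θ = L_z/|L| = 1/√6, so θ ≈ 65.91°.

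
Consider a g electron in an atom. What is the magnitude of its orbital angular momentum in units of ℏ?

|L| = 2√5 ℏ ≈ 4.472ℏ

A g state has l = 4.
|L| = ℏ√(l(l+1)) = ℏ√(4·5) = 2√5 ℏ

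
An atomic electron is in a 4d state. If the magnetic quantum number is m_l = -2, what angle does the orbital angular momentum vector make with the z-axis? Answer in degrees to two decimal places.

The 4d subshell has l = 2.
|L| = √(l(l+1)) ℏ = √6 ℏ.
L_z = m_l ℏ = −2ℏ.
cos θ = L_z/|L| = -2/√6, so θ ≈ 144.74°.

θ ≈ 144.74°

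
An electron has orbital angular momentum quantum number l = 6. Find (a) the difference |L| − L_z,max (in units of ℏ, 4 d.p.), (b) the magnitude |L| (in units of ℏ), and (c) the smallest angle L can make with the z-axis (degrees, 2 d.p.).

|L| − L_z,max = (√42 − 6)ℏ ≈ 0.4807ℏ.
|L| = ℏ√(6·7) = √42 ℏ ≈ 6.481ℏ.
cos θ_min = 6/√42, so θ_min ≈ 22.21°.

|L|−L_z,max ≈ 0.4807ℏ; |L| = √42 ℏ ≈ 6.481ℏ; θ_min ≈ 22.21°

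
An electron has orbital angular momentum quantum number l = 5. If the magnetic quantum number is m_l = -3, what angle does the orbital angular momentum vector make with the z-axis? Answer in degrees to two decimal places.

θ ≈ 123.21°

|L| = ℏ√(l(l+1)) = √30 ℏ.
L_z = m_l ℏ = −3ℏ.
cos θ = L_z/|L| = -3/√30, so θ ≈ 123.21°.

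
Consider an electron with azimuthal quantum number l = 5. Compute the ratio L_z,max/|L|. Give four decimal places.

|L| = √30 ℏ ≈ 5.4772ℏ, while L_z,max = lℏ = 5ℏ.
L_z,max/|L| = 5/√30 = 0.9129.

L_z,max/|L| = 0.9129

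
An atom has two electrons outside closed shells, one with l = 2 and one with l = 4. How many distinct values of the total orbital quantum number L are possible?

The total orbital quantum number L ranges from |l₁ − l₂| to l₁ + l₂ in integer steps.
So L can be 2, 3, 4, 5, 6.
That is 5 values.

5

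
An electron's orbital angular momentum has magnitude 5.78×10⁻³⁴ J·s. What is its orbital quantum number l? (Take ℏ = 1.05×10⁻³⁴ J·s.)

Dividing by ℏ: |L|/ℏ ≈ 5.505.
l(l+1) ≈ 5.505² ≈ 30.30, so l = 5.

l = 5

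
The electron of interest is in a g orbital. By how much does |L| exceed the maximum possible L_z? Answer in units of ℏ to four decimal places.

|L| − L_z,max ≈ 0.4721ℏ

For a g orbital, l = 4.
|L| = 2√5 ℏ ≈ 4.4721ℏ, while L_z,max = lℏ = 4ℏ.
The difference is (2√5 − 4)ℏ ≈ 0.4721ℏ.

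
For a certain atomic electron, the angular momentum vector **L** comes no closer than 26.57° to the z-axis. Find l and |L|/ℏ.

l = 4, |L| = 2√5 ℏ ≈ 4.472ℏ

At minimum angle, m_l = l, so cos θ = l/√(l(l+1)); cos²θ = l/(l+1) = 0.7999.
l = cos²θ/sin²θ ≈ 4.
Then |L| = ℏ√(4·5) = 2√5 ℏ.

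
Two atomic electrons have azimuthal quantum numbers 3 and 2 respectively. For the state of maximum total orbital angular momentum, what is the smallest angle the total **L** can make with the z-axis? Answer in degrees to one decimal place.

The total orbital quantum number L ranges from |l₁ − l₂| to l₁ + l₂ in integer steps.
So L can be 1, 2, 3, 4, 5.
The maximum is L = 5, with |L_tot| = ℏ√(5·6) = √30 ℏ.
The minimum angle with z is arccos(5/√30) ≈ 24.1°.

θ_min ≈ 24.1°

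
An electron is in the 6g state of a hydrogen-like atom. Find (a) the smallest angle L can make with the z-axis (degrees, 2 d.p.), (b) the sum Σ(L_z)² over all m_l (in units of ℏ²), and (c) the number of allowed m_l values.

θ_min ≈ 26.57°; Σ(L_z)² = 60 ℏ²; 9 values

The 6g subshell has l = 4.
cos θ_min = 4/√20, so θ_min ≈ 26.57°.
Σ m_l² = 60, so Σ(L_z)² = 60 ℏ².
There are 2l+1 = 9 values of m_l.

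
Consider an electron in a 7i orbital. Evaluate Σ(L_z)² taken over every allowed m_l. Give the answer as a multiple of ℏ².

Σ(L_z)² = 182 ℏ²

7i means n = 7, l = 6.
The allowed m_l values are -6, -5, -4, -3, -2, -1, 0, 1, 2, 3, 4, 5, 6.
Σ m_l² = l(l+1)(2l+1)/3 = 6·7·13/3 = 182.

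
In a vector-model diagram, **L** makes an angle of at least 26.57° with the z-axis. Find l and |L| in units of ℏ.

cos²θ_min = l/(l+1) = 0.7999.
Solving: l = 4.
Then |L| = ℏ√(4·5) = 2√5 ℏ.

l = 4, |L| = 2√5 ℏ ≈ 4.472ℏ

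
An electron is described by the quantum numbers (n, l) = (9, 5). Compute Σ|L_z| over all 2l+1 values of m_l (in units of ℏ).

m_l runs from −5 to 5, i.e. {-5, -4, -3, -2, -1, 0, 1, 2, 3, 4, 5}.
Σ|m_l| = 2(1+2+…+5) = 30.

Σ|L_z| = 30 ℏ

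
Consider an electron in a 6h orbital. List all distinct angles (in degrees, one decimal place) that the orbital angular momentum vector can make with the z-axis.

6h means n = 6, l = 5.
|L|² = l(l+1)ℏ² = 30ℏ², so |L| = √30 ℏ.
cos θ = m_l/√30 for each m_l ∈ {-5, -4, -3, -2, -1, 0, 1, 2, 3, 4, 5}.

θ ∈ {24.1°, 43.1°, 56.8°, 68.6°, 79.5°, 90.0°, 100.5°, 111.4°, 123.2°, 136.9°, 155.9°}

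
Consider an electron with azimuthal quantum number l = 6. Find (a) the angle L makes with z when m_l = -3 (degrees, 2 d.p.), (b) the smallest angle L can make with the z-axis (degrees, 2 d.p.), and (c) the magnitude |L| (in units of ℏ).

For m_l = -3: cos θ = -3/√42, θ ≈ 117.58°.
cos θ_min = 6/√42, so θ_min ≈ 22.21°.
|L| = ℏ√(6·7) = √42 ℏ ≈ 6.481ℏ.

θ(m_l=-3) ≈ 117.58°; θ_min ≈ 22.21°; |L| = √42 ℏ ≈ 6.481ℏ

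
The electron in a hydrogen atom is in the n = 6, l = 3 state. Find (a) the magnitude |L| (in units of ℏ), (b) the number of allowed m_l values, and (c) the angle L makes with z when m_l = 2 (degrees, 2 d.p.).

|L| = 2√3 ℏ ≈ 3.464ℏ; 7 values; θ(m_l=2) ≈ 54.74°

|L| = ℏ√(3·4) = 2√3 ℏ ≈ 3.464ℏ.
There are 2l+1 = 7 values of m_l.
For m_l = 2: cos θ = 2/√12, θ ≈ 54.74°.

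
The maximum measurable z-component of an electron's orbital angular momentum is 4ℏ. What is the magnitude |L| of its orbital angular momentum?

|L| = 2√5 ℏ ≈ 4.472ℏ

The maximum L_z equals lℏ, giving l = 4.
Then |L| = ℏ√(4·5) = 2√5 ℏ.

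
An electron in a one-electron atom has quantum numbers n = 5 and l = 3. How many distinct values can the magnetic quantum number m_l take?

7

The number of m_l values is 2l + 1 = 2·3 + 1 = 7.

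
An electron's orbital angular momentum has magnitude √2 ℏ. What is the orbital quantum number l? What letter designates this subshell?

Since |L|² = l(l+1)ℏ², l(l+1) = 2.
The positive root is l = 1.

l = 1 (p orbital)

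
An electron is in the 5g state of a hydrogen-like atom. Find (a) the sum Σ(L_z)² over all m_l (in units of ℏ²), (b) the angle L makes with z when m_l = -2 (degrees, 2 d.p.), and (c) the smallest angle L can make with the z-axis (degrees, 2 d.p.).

Σ(L_z)² = 60 ℏ²; θ(m_l=-2) ≈ 116.57°; θ_min ≈ 26.57°

The 5g subshell has l = 4.
Σ m_l² = 60, so Σ(L_z)² = 60 ℏ².
For m_l = -2: cos θ = -2/√20, θ ≈ 116.57°.
cos θ_min = 4/√20, so θ_min ≈ 26.57°.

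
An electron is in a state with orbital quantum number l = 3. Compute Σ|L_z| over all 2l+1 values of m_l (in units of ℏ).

Σ|L_z| = 12 ℏ

The allowed m_l values are -3, -2, -1, 0, 1, 2, 3.
Σ|m_l| = l(l+1) = 12.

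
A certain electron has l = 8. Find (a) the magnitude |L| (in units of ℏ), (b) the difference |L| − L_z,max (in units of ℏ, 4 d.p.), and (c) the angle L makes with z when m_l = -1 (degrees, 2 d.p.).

|L| = ℏ√(8·9) = 6√2 ℏ ≈ 8.485ℏ.
|L| − L_z,max = (6√2 − 8)ℏ ≈ 0.4853ℏ.
For m_l = -1: cos θ = -1/√72, θ ≈ 96.77°.

|L| = 6√2 ℏ ≈ 8.485ℏ; |L|−L_z,max ≈ 0.4853ℏ; θ(m_l=-1) ≈ 96.77°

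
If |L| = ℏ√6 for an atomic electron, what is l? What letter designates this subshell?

l = 2 (d orbital)

|L| = ℏ√(l(l+1)), so l(l+1) = 6.
Solving: l = 2.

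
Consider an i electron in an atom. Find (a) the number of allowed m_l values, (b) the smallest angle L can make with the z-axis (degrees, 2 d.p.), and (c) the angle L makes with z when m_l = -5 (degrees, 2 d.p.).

13 values; θ_min ≈ 22.21°; θ(m_l=-5) ≈ 140.49°

An i state has l = 6.
There are 2l+1 = 13 values of m_l.
cos θ_min = 6/√42, so θ_min ≈ 22.21°.
For m_l = -5: cos θ = -5/√42, θ ≈ 140.49°.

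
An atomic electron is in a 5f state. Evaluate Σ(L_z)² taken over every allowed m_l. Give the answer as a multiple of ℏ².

The 5f subshell has l = 3.
m_l ∈ {-3, -2, -1, 0, 1, 2, 3}.
Summing m² from −3 to 3: Σ m_l² = 28.

Σ(L_z)² = 28 ℏ²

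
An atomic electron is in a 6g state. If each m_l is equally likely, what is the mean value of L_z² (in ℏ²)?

⟨L_z²⟩ = 6.667 ℏ²

6g means n = 6, l = 4.
m_l runs from −4 to 4, i.e. {-4, -3, -2, -1, 0, 1, 2, 3, 4}.
Average of L_z² over 9 states: 60/9 ℏ² = 6.667 ℏ².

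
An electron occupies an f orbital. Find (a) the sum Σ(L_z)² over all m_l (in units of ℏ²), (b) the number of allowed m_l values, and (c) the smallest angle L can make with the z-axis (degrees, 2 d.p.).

An f state has l = 3.
Σ m_l² = 28, so Σ(L_z)² = 28 ℏ².
There are 2l+1 = 7 values of m_l.
cos θ_min = 3/√12, so θ_min ≈ 30.00°.

Σ(L_z)² = 28 ℏ²; 7 values; θ_min ≈ 30.00°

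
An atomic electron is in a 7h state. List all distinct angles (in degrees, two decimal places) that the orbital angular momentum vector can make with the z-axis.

The 7h subshell has l = 5.
|L|² = l(l+1)ℏ² = 30ℏ², so |L| = √30 ℏ.
cos θ = m_l/√30 for each m_l ∈ {-5, -4, -3, -2, -1, 0, 1, 2, 3, 4, 5}.

θ ∈ {24.09°, 43.09°, 56.79°, 68.58°, 79.48°, 90.00°, 100.52°, 111.42°, 123.21°, 136.91°, 155.91°}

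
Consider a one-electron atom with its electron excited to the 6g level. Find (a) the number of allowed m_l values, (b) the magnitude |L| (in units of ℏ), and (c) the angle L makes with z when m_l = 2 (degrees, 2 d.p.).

9 values; |L| = 2√5 ℏ ≈ 4.472ℏ; θ(m_l=2) ≈ 63.43°

The 6g level has l = 4.
There are 2l+1 = 9 values of m_l.
|L| = ℏ√(4·5) = 2√5 ℏ ≈ 4.472ℏ.
For m_l = 2: cos θ = 2/√20, θ ≈ 63.43°.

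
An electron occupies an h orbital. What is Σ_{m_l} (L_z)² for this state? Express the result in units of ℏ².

Σ(L_z)² = 110 ℏ²

The letter h corresponds to l = 5.
The allowed m_l values are -5, -4, -3, -2, -1, 0, 1, 2, 3, 4, 5.
Σ m_l² = l(l+1)(2l+1)/3 = 5·6·11/3 = 110.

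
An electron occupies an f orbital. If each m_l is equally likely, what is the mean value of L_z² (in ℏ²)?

The letter f corresponds to l = 3.
m_l runs from −3 to 3, i.e. {-3, -2, -1, 0, 1, 2, 3}.
⟨L_z²⟩ = ℏ²·(Σ m_l²)/(2l+1) = ℏ²·28/7 = 4ℏ².

⟨L_z²⟩ = 4 ℏ²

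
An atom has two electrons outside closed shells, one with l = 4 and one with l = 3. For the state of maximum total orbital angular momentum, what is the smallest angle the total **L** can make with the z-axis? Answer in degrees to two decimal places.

Angular momentum addition gives L = |l₁ − l₂|, …, l₁ + l₂.
Allowed values: L = 1, 2, 3, 4, 5, 6, 7.
The maximum is L = 7, with |L_tot| = ℏ√(7·8) = 2√14 ℏ.
The minimum angle with z is arccos(7/√56) ≈ 20.70°.

θ_min ≈ 20.70°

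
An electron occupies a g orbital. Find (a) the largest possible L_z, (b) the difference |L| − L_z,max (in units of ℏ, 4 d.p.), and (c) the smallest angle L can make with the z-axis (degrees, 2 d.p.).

L_z,max = 4ℏ; |L|−L_z,max ≈ 0.4721ℏ; θ_min ≈ 26.57°

The letter g corresponds to l = 4.
L_z,max = lℏ = 4ℏ.
|L| − L_z,max = (2√5 − 4)ℏ ≈ 0.4721ℏ.
cos θ_min = 4/√20, so θ_min ≈ 26.57°.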